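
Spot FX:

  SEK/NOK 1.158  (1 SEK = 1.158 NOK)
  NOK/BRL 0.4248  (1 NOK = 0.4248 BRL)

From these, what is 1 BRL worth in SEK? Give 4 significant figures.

BRL/SEK = 2.033

1 BRL ÷ 0.4248 = 2.35405 NOK
2.35405 NOK ÷ 1.158 = 2.03286 SEK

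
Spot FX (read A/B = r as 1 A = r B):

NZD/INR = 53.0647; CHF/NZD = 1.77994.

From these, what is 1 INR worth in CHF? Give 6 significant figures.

INR/CHF = 0.0105874

1 INR ÷ 53.0647 = 0.0188449 NZD
0.0188449 NZD ÷ 1.77994 = 0.0105874 CHF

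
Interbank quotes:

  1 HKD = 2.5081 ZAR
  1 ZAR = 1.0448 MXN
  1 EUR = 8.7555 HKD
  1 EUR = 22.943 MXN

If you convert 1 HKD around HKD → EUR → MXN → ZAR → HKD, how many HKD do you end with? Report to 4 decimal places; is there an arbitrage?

Around HKD → EUR → MXN → ZAR → HKD: 1 ÷ 8.7555 × 22.943 ÷ 1.0448 ÷ 2.5081 = 0.999980
Product ≈ 1 (deviation 0.002%, within rounding noise).

1.0000 (no arbitrage)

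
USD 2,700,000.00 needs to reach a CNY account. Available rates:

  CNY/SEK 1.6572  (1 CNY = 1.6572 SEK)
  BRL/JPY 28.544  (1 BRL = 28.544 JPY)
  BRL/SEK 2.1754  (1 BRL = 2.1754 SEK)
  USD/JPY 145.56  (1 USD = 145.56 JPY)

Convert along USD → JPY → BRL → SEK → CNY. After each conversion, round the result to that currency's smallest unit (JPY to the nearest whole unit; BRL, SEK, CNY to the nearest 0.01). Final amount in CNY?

CNY 18,074,037.45

USD 2,700,000.00 × 145.56 = JPY 393,012,000
JPY 393,012,000 ÷ 28.544 = BRL 13,768,637.89
BRL 13,768,637.89 × 2.1754 = SEK 29,952,294.87
SEK 29,952,294.87 ÷ 1.6572 = CNY 18,074,037.45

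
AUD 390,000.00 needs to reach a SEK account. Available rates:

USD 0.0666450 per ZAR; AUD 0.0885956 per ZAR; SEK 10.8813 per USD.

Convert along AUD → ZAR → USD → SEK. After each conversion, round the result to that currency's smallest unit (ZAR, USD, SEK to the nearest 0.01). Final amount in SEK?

AUD 390,000.00 ÷ 0.0885956 = ZAR 4,402,024.48
ZAR 4,402,024.48 × 0.0666450 = USD 293,372.92
USD 293,372.92 × 10.8813 = SEK 3,192,278.75

SEK 3,192,278.75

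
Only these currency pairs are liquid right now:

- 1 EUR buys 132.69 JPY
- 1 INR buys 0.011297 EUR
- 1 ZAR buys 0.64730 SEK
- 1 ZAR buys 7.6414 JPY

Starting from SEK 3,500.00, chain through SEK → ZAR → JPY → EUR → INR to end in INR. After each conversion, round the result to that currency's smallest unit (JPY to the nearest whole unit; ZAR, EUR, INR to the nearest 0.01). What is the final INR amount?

INR 27,563.96

SEK 3,500.00 ÷ 0.64730 = ZAR 5,407.08
ZAR 5,407.08 × 7.6414 = JPY 41,318
JPY 41,318 ÷ 132.69 = EUR 311.39
EUR 311.39 ÷ 0.011297 = INR 27,563.96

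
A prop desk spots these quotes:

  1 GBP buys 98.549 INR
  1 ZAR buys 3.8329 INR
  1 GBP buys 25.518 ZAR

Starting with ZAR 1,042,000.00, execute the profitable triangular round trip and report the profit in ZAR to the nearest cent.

Profit: ZAR 7,894.88

Profitable loop is ZAR → GBP → INR → ZAR:
ZAR 1,042,000.00 ÷ 25.518 = GBP 40,833.92
GBP 40,833.92 × 98.549 = INR 4,024,142.10
INR 4,024,142.10 ÷ 3.8329 = ZAR 1,049,894.88
Profit = ZAR 1,049,894.88 − ZAR 1,042,000.00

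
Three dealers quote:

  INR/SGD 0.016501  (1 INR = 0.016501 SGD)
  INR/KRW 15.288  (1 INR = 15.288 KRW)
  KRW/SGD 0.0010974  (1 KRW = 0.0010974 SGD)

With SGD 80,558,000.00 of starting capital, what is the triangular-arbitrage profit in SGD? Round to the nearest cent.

Profit: SGD 1,347,683.93

Profitable loop is SGD → INR → KRW → SGD:
SGD 80,558,000.00 ÷ 0.016501 = INR 4,882,007,151.08
INR 4,882,007,151.08 × 15.288 = KRW 74,636,125,326
KRW 74,636,125,326 × 0.0010974 = SGD 81,905,683.93
Profit = SGD 81,905,683.93 − SGD 80,558,000.00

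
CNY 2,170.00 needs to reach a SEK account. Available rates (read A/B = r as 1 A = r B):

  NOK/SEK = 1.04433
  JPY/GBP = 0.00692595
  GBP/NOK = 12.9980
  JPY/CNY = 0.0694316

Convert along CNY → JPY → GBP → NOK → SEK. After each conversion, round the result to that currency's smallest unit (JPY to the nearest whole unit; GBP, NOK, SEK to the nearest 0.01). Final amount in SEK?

SEK 2,938.27

CNY 2,170.00 ÷ 0.0694316 = JPY 31,254
JPY 31,254 × 0.00692595 = GBP 216.46
GBP 216.46 × 12.9980 = NOK 2,813.55
NOK 2,813.55 × 1.04433 = SEK 2,938.27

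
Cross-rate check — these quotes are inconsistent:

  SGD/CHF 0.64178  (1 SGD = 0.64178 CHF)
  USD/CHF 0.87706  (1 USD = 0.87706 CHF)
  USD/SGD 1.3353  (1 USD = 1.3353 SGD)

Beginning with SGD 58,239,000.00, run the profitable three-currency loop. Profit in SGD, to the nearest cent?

Profitable loop is SGD → USD → CHF → SGD:
SGD 58,239,000.00 ÷ 1.3353 = USD 43,614,918.00
USD 43,614,918.00 × 0.87706 = CHF 38,252,899.98
CHF 38,252,899.98 ÷ 0.64178 = SGD 59,604,381.53
Profit = SGD 59,604,381.53 − SGD 58,239,000.00

Profit: SGD 1,365,381.53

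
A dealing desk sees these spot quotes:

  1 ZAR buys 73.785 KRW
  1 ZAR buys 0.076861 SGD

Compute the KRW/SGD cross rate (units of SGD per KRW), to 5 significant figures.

1 KRW ÷ 73.785 = 0.0135529 ZAR
0.0135529 ZAR × 0.076861 = 0.00104169 SGD

KRW/SGD = 0.0010417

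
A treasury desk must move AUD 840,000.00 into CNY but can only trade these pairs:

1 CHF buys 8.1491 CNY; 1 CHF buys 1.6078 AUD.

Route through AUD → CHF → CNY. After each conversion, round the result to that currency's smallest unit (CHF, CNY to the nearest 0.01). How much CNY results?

CNY 4,257,522.07

AUD 840,000.00 ÷ 1.6078 = CHF 522,453.04
CHF 522,453.04 × 8.1491 = CNY 4,257,522.07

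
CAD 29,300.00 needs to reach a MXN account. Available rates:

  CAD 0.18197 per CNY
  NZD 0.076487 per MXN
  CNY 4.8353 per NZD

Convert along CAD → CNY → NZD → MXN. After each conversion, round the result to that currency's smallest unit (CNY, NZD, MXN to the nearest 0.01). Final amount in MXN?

CAD 29,300.00 ÷ 0.18197 = CNY 161,015.55
CNY 161,015.55 ÷ 4.8353 = NZD 33,300.01
NZD 33,300.01 ÷ 0.076487 = MXN 435,368.23

MXN 435,368.23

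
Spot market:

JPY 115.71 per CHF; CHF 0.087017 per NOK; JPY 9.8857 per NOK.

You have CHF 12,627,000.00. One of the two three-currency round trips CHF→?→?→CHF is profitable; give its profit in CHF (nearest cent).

Profitable loop is CHF → JPY → NOK → CHF:
CHF 12,627,000.00 × 115.71 = JPY 1,461,070,170
JPY 1,461,070,170 ÷ 9.8857 = NOK 147,796,329.04
NOK 147,796,329.04 × 0.087017 = CHF 12,860,793.16
Profit = CHF 12,860,793.16 − CHF 12,627,000.00

Profit: CHF 233,793.16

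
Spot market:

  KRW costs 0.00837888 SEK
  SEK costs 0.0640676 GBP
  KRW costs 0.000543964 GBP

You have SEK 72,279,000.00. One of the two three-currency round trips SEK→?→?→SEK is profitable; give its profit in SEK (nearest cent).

Profit: SEK 962,607.56

Profitable loop is SEK → KRW → GBP → SEK:
SEK 72,279,000.00 ÷ 0.00837888 = KRW 8,626,331,920
KRW 8,626,331,920 × 0.000543964 = GBP 4,692,414.02
GBP 4,692,414.02 ÷ 0.0640676 = SEK 73,241,607.56
Profit = SEK 73,241,607.56 − SEK 72,279,000.00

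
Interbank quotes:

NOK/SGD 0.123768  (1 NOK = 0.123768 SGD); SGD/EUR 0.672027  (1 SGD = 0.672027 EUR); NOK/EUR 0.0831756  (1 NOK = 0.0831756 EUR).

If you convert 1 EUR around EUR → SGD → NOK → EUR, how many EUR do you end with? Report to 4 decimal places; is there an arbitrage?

1.0000 (no arbitrage)

Around EUR → SGD → NOK → EUR: 1 ÷ 0.672027 ÷ 0.123768 × 0.0831756 = 1.000002
Product ≈ 1 (deviation 0.000%, within rounding noise).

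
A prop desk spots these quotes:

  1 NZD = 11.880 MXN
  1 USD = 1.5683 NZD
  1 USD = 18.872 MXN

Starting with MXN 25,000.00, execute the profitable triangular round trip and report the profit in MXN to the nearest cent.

Profitable loop is MXN → NZD → USD → MXN:
MXN 25,000.00 ÷ 11.880 = NZD 2,104.38
NZD 2,104.38 ÷ 1.5683 = USD 1,341.82
USD 1,341.82 × 18.872 = MXN 25,322.84
Profit = MXN 25,322.84 − MXN 25,000.00

Profit: MXN 322.84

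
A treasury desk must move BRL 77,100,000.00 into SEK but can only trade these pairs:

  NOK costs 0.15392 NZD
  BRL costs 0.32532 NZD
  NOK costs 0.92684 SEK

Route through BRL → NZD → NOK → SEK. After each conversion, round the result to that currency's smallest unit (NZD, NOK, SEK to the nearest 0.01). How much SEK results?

BRL 77,100,000.00 × 0.32532 = NZD 25,082,172.00
NZD 25,082,172.00 ÷ 0.15392 = NOK 162,955,899.17
NOK 162,955,899.17 × 0.92684 = SEK 151,034,045.59

SEK 151,034,045.59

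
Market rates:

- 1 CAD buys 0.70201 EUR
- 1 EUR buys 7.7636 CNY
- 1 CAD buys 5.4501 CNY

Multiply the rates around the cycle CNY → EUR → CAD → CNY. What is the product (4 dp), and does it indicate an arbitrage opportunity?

Around CNY → EUR → CAD → CNY: 1 ÷ 7.7636 ÷ 0.70201 × 5.4501 = 0.999995
Product ≈ 1 (deviation 0.000%, within rounding noise).

1.0000 (no arbitrage)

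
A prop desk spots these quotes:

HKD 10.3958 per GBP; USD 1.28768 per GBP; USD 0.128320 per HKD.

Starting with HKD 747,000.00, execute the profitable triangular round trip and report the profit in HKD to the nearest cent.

Profit: HKD 26,864.49

Profitable loop is HKD → USD → GBP → HKD:
HKD 747,000.00 × 0.128320 = USD 95,855.04
USD 95,855.04 ÷ 1.28768 = GBP 74,440.11
GBP 74,440.11 × 10.3958 = HKD 773,864.49
Profit = HKD 773,864.49 − HKD 747,000.00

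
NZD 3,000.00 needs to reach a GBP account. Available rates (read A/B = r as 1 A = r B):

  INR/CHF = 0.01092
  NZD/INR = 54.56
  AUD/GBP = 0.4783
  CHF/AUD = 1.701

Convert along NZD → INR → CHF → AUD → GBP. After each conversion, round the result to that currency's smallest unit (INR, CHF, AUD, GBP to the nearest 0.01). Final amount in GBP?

GBP 1,454.20

NZD 3,000.00 × 54.56 = INR 163,680.00
INR 163,680.00 × 0.01092 = CHF 1,787.39
CHF 1,787.39 × 1.701 = AUD 3,040.35
AUD 3,040.35 × 0.4783 = GBP 1,454.20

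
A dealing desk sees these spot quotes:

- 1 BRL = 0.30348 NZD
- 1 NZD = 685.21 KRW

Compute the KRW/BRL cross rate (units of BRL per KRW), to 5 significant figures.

KRW/BRL = 0.0048089

1 KRW ÷ 685.21 = 0.00145941 NZD
0.00145941 NZD ÷ 0.30348 = 0.00480891 BRL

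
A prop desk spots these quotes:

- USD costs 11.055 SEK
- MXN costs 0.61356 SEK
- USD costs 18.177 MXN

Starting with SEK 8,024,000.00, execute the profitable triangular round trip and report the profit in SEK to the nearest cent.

Profitable loop is SEK → USD → MXN → SEK:
SEK 8,024,000.00 ÷ 11.055 = USD 725,825.42
USD 725,825.42 × 18.177 = MXN 13,193,328.63
MXN 13,193,328.63 × 0.61356 = SEK 8,094,898.71
Profit = SEK 8,094,898.71 − SEK 8,024,000.00

Profit: SEK 70,898.71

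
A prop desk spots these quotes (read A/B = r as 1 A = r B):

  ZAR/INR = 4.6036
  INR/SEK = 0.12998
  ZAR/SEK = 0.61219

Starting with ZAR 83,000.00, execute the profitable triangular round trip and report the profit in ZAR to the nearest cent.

Profitable loop is ZAR → SEK → INR → ZAR:
ZAR 83,000.00 × 0.61219 = SEK 50,811.77
SEK 50,811.77 ÷ 0.12998 = INR 390,919.91
INR 390,919.91 ÷ 4.6036 = ZAR 84,916.13
Profit = ZAR 84,916.13 − ZAR 83,000.00

Profit: ZAR 1,916.13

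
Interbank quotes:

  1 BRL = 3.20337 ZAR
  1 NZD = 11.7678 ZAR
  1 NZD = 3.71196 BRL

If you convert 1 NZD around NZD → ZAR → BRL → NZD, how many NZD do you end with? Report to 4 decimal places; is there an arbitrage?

0.9897 (arbitrage exists)

Around NZD → ZAR → BRL → NZD: 1 × 11.7678 ÷ 3.20337 ÷ 3.71196 = 0.989657
Product < 1; profitable direction is NZD → BRL → ZAR → NZD.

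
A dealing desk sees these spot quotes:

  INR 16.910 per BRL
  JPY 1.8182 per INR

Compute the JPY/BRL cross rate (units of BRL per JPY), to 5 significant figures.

JPY/BRL = 0.032525

1 JPY ÷ 1.8182 = 0.549995 INR
0.549995 INR ÷ 16.910 = 0.0325248 BRL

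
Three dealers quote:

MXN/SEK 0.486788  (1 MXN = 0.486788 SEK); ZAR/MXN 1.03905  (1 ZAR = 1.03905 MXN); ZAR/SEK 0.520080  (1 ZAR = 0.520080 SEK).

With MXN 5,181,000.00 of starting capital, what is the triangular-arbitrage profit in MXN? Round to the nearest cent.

Profitable loop is MXN → ZAR → SEK → MXN:
MXN 5,181,000.00 ÷ 1.03905 = ZAR 4,986,285.55
ZAR 4,986,285.55 × 0.520080 = SEK 2,593,267.39
SEK 2,593,267.39 ÷ 0.486788 = MXN 5,327,303.44
Profit = MXN 5,327,303.44 − MXN 5,181,000.00

Profit: MXN 146,303.44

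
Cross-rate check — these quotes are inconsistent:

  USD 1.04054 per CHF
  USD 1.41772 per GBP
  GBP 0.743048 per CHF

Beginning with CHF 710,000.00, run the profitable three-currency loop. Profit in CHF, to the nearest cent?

Profitable loop is CHF → GBP → USD → CHF:
CHF 710,000.00 × 0.743048 = GBP 527,564.08
GBP 527,564.08 × 1.41772 = USD 747,938.15
USD 747,938.15 ÷ 1.04054 = CHF 718,798.07
Profit = CHF 718,798.07 − CHF 710,000.00

Profit: CHF 8,798.07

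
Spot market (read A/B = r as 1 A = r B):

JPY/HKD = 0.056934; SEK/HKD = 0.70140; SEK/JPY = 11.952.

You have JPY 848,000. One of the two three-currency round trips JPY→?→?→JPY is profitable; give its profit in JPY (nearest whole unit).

Profitable loop is JPY → SEK → HKD → JPY:
JPY 848,000 ÷ 11.952 = SEK 70,950.47
SEK 70,950.47 × 0.70140 = HKD 49,764.66
HKD 49,764.66 ÷ 0.056934 = JPY 874,076
Profit = JPY 874,076 − JPY 848,000

Profit: JPY 26,076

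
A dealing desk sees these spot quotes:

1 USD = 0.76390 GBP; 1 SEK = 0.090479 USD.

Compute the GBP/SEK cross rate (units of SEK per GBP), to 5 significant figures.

GBP/SEK = 14.468

1 GBP ÷ 0.76390 = 1.30907 USD
1.30907 USD ÷ 0.090479 = 14.4682 SEK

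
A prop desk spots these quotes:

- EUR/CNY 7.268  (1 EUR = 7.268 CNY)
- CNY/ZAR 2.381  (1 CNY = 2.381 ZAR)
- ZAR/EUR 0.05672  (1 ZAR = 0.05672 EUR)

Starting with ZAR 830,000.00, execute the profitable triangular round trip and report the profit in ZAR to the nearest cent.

Profit: ZAR 15,605.03

Profitable loop is ZAR → CNY → EUR → ZAR:
ZAR 830,000.00 ÷ 2.381 = CNY 348,593.03
CNY 348,593.03 ÷ 7.268 = EUR 47,962.72
EUR 47,962.72 ÷ 0.05672 = ZAR 845,605.03
Profit = ZAR 845,605.03 − ZAR 830,000.00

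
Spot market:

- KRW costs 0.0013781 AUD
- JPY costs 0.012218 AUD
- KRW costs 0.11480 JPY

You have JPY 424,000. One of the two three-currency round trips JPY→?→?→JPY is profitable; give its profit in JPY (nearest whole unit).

Profitable loop is JPY → AUD → KRW → JPY:
JPY 424,000 × 0.012218 = AUD 5,180.43
AUD 5,180.43 ÷ 0.0013781 = KRW 3,759,112
KRW 3,759,112 × 0.11480 = JPY 431,546
Profit = JPY 431,546 − JPY 424,000

Profit: JPY 7,546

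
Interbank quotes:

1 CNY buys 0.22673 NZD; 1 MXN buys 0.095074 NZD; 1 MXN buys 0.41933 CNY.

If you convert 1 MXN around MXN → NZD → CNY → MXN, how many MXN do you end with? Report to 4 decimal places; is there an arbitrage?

Around MXN → NZD → CNY → MXN: 1 × 0.095074 ÷ 0.22673 ÷ 0.41933 = 0.999993
Product ≈ 1 (deviation 0.001%, within rounding noise).

1.0000 (no arbitrage)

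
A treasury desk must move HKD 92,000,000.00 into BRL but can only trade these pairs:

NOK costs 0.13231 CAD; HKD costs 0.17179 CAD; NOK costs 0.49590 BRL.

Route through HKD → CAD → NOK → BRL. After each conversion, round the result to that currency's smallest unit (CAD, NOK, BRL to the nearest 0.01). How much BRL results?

HKD 92,000,000.00 × 0.17179 = CAD 15,804,680.00
CAD 15,804,680.00 ÷ 0.13231 = NOK 119,451,893.28
NOK 119,451,893.28 × 0.49590 = BRL 59,236,193.88

BRL 59,236,193.88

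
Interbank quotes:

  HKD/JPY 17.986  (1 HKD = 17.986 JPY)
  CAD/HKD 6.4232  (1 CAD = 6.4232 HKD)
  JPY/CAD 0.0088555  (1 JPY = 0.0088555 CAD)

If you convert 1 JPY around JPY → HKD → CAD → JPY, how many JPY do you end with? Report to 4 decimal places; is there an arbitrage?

0.9775 (arbitrage exists)

Around JPY → HKD → CAD → JPY: 1 ÷ 17.986 ÷ 6.4232 ÷ 0.0088555 = 0.977464
Product < 1; profitable direction is JPY → CAD → HKD → JPY.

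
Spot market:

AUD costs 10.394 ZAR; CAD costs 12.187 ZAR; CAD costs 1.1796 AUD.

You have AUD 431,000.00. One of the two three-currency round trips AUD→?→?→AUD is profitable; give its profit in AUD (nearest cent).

Profitable loop is AUD → ZAR → CAD → AUD:
AUD 431,000.00 × 10.394 = ZAR 4,479,814.00
ZAR 4,479,814.00 ÷ 12.187 = CAD 367,589.56
CAD 367,589.56 × 1.1796 = AUD 433,608.65
Profit = AUD 433,608.65 − AUD 431,000.00

Profit: AUD 2,608.65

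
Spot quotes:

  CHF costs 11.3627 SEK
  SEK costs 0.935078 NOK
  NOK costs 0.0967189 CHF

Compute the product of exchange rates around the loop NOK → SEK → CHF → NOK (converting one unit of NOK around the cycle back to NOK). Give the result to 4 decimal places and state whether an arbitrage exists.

Around NOK → SEK → CHF → NOK: 1 ÷ 0.935078 ÷ 11.3627 ÷ 0.0967189 = 0.973104
Product < 1; profitable direction is NOK → CHF → SEK → NOK.

0.9731 (arbitrage exists)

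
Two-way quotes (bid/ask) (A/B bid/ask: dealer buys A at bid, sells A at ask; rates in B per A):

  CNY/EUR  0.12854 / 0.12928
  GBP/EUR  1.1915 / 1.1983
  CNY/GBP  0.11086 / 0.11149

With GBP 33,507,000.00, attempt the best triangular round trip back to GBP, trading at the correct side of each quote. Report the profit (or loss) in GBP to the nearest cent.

Best loop GBP → EUR → CNY → GBP:
GBP 33,507,000.00 × 1.1915 (sell GBP at bid) = EUR 39,923,590.50
EUR 39,923,590.50 ÷ 0.12928 (buy CNY at ask) = CNY 308,814,901.76
CNY 308,814,901.76 × 0.11086 (sell CNY at bid) = GBP 34,235,220.01

Net profit: GBP 728,220.01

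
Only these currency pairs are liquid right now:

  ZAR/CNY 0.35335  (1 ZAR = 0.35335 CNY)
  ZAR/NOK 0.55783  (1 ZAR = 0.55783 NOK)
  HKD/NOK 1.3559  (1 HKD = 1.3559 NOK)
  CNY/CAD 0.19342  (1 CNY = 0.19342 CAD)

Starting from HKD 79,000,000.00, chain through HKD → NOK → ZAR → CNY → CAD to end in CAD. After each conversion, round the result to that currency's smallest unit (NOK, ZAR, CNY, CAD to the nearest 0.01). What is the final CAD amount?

HKD 79,000,000.00 × 1.3559 = NOK 107,116,100.00
NOK 107,116,100.00 ÷ 0.55783 = ZAR 192,022,838.50
ZAR 192,022,838.50 × 0.35335 = CNY 67,851,269.98
CNY 67,851,269.98 × 0.19342 = CAD 13,123,792.64

CAD 13,123,792.64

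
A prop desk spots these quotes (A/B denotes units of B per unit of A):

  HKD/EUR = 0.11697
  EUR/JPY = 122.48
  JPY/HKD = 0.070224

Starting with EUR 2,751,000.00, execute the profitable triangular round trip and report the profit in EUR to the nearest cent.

Profitable loop is EUR → JPY → HKD → EUR:
EUR 2,751,000.00 × 122.48 = JPY 336,942,480
JPY 336,942,480 × 0.070224 = HKD 23,661,448.72
HKD 23,661,448.72 × 0.11697 = EUR 2,767,679.66
Profit = EUR 2,767,679.66 − EUR 2,751,000.00

Profit: EUR 16,679.66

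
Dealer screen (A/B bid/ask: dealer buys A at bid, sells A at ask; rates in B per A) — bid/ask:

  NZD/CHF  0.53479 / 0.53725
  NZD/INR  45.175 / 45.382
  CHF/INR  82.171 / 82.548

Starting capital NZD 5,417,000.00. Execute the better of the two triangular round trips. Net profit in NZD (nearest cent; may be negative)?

Net profit: NZD 100,902.43

Best loop NZD → INR → CHF → NZD:
NZD 5,417,000.00 × 45.175 (sell NZD at bid) = INR 244,712,975.00
INR 244,712,975.00 ÷ 82.548 (buy CHF at ask) = CHF 2,964,493.08
CHF 2,964,493.08 ÷ 0.53725 (buy NZD at ask) = NZD 5,517,902.43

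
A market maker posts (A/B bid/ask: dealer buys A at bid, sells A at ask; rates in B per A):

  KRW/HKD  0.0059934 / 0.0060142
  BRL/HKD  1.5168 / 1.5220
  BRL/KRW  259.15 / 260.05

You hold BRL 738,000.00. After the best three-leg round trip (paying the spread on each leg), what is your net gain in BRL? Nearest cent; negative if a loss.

Best loop BRL → KRW → HKD → BRL:
BRL 738,000.00 × 259.15 (sell BRL at bid) = KRW 191,252,700
KRW 191,252,700 × 0.0059934 (sell KRW at bid) = HKD 1,146,253.93
HKD 1,146,253.93 ÷ 1.5220 (buy BRL at ask) = BRL 753,123.48

Net profit: BRL 15,123.48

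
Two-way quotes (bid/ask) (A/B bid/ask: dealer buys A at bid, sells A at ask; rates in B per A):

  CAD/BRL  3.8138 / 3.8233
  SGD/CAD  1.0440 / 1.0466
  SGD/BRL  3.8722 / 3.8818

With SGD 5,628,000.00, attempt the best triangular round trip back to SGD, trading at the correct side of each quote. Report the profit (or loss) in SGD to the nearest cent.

Net profit: SGD 144,704.76

Best loop SGD → CAD → BRL → SGD:
SGD 5,628,000.00 × 1.0440 (sell SGD at bid) = CAD 5,875,632.00
CAD 5,875,632.00 × 3.8138 (sell CAD at bid) = BRL 22,408,485.32
BRL 22,408,485.32 ÷ 3.8818 (buy SGD at ask) = SGD 5,772,704.76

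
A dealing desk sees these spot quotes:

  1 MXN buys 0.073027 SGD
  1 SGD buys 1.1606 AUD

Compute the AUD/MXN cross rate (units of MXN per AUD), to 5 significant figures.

AUD/MXN = 11.799

1 AUD ÷ 1.1606 = 0.861623 SGD
0.861623 SGD ÷ 0.073027 = 11.7987 MXN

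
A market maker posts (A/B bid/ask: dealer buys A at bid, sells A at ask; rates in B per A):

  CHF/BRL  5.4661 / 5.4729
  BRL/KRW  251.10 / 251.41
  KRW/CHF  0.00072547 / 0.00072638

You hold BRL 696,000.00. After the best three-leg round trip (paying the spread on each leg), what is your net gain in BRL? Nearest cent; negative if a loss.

Best loop BRL → CHF → KRW → BRL:
BRL 696,000.00 ÷ 5.4729 (buy CHF at ask) = CHF 127,172.07
CHF 127,172.07 ÷ 0.00072638 (buy KRW at ask) = KRW 175,076,497
KRW 175,076,497 ÷ 251.41 (buy BRL at ask) = BRL 696,378.41

Net profit: BRL 378.41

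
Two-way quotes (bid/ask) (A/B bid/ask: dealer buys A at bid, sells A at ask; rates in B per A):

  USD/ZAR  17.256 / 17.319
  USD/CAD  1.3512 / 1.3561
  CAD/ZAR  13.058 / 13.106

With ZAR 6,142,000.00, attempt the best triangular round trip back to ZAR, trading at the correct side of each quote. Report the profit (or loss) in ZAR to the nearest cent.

Net profit: ZAR 115,247.03

Best loop ZAR → USD → CAD → ZAR:
ZAR 6,142,000.00 ÷ 17.319 (buy USD at ask) = USD 354,639.41
USD 354,639.41 × 1.3512 (sell USD at bid) = CAD 479,188.78
CAD 479,188.78 × 13.058 (sell CAD at bid) = ZAR 6,257,247.03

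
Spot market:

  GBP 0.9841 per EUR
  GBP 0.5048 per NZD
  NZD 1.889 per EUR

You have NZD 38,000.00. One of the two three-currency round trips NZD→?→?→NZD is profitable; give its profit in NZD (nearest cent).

Profitable loop is NZD → EUR → GBP → NZD:
NZD 38,000.00 ÷ 1.889 = EUR 20,116.46
EUR 20,116.46 × 0.9841 = GBP 19,796.61
GBP 19,796.61 ÷ 0.5048 = NZD 39,216.74
Profit = NZD 39,216.74 − NZD 38,000.00

Profit: NZD 1,216.74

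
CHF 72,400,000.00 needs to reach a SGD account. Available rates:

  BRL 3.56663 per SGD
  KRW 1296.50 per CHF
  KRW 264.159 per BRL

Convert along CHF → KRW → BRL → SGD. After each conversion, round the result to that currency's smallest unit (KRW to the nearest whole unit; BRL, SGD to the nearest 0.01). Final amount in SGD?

CHF 72,400,000.00 × 1296.50 = KRW 93,866,600,000
KRW 93,866,600,000 ÷ 264.159 = BRL 355,341,290.66
BRL 355,341,290.66 ÷ 3.56663 = SGD 99,629,423.48

SGD 99,629,423.48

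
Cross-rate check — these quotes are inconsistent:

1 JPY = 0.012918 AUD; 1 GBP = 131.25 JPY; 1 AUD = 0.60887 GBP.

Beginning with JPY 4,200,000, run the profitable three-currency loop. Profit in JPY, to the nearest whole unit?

Profitable loop is JPY → AUD → GBP → JPY:
JPY 4,200,000 × 0.012918 = AUD 54,255.60
AUD 54,255.60 × 0.60887 = GBP 33,034.61
GBP 33,034.61 × 131.25 = JPY 4,335,792
Profit = JPY 4,335,792 − JPY 4,200,000

Profit: JPY 135,792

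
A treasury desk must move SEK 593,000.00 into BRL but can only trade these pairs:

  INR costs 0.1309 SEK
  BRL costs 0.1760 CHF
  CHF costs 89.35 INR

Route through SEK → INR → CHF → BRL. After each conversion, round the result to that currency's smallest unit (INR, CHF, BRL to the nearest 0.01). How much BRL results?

SEK 593,000.00 ÷ 0.1309 = INR 4,530,175.71
INR 4,530,175.71 ÷ 89.35 = CHF 50,701.46
CHF 50,701.46 ÷ 0.1760 = BRL 288,076.48

BRL 288,076.48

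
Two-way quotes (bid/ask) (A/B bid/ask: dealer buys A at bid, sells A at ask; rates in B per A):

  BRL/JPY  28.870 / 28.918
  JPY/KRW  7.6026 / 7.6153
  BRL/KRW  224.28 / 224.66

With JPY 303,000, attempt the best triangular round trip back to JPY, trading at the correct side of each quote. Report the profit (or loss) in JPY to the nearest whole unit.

Best loop JPY → BRL → KRW → JPY:
JPY 303,000 ÷ 28.918 (buy BRL at ask) = BRL 10,477.90
BRL 10,477.90 × 224.28 (sell BRL at bid) = KRW 2,349,984
KRW 2,349,984 ÷ 7.6153 (buy JPY at ask) = JPY 308,587

Net profit: JPY 5,587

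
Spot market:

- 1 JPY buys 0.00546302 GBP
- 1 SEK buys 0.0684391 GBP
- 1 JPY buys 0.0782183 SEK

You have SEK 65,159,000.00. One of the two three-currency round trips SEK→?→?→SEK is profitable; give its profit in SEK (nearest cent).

Profitable loop is SEK → JPY → GBP → SEK:
SEK 65,159,000.00 ÷ 0.0782183 = JPY 833,040,350
JPY 833,040,350 × 0.00546302 = GBP 4,550,916.09
GBP 4,550,916.09 ÷ 0.0684391 = SEK 66,495,849.48
Profit = SEK 66,495,849.48 − SEK 65,159,000.00

Profit: SEK 1,336,849.48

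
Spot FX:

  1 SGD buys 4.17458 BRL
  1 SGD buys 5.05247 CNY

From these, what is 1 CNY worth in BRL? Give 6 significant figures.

CNY/BRL = 0.826245

1 CNY ÷ 5.05247 = 0.197923 SGD
0.197923 SGD × 4.17458 = 0.826245 BRL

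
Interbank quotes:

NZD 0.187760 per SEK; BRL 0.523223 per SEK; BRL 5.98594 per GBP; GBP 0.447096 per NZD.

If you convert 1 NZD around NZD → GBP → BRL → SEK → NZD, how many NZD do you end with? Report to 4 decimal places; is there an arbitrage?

Around NZD → GBP → BRL → SEK → NZD: 1 × 0.447096 × 5.98594 ÷ 0.523223 × 0.187760 = 0.960394
Product < 1; profitable direction is NZD → SEK → BRL → GBP → NZD.

0.9604 (arbitrage exists)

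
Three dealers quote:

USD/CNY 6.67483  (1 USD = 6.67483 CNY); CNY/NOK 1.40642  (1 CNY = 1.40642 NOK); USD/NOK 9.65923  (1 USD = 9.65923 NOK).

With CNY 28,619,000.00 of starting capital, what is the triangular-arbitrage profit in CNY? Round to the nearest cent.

Profitable loop is CNY → USD → NOK → CNY:
CNY 28,619,000.00 ÷ 6.67483 = USD 4,287,599.83
USD 4,287,599.83 × 9.65923 = NOK 41,414,912.94
NOK 41,414,912.94 ÷ 1.40642 = CNY 29,447,044.94
Profit = CNY 29,447,044.94 − CNY 28,619,000.00

Profit: CNY 828,044.94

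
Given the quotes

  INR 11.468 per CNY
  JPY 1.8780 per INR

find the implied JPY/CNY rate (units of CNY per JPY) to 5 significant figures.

1 JPY ÷ 1.8780 = 0.532481 INR
0.532481 INR ÷ 11.468 = 0.0464319 CNY

JPY/CNY = 0.046432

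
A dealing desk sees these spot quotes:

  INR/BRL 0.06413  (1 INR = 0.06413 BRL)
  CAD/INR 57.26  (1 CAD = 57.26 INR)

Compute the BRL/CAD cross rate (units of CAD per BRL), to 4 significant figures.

BRL/CAD = 0.2723

1 BRL ÷ 0.06413 = 15.5933 INR
15.5933 INR ÷ 57.26 = 0.272325 CAD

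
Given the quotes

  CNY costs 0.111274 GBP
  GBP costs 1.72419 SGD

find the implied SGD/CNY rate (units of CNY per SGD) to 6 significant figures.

SGD/CNY = 5.21220

1 SGD ÷ 1.72419 = 0.579982 GBP
0.579982 GBP ÷ 0.111274 = 5.2122 CNY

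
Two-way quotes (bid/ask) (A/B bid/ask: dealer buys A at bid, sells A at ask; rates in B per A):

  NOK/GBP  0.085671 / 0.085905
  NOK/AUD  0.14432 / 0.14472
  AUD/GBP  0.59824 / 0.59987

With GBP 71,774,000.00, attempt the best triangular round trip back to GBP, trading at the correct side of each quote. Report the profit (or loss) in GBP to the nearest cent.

Best loop GBP → NOK → AUD → GBP:
GBP 71,774,000.00 ÷ 0.085905 (buy NOK at ask) = NOK 835,504,336.19
NOK 835,504,336.19 × 0.14432 (sell NOK at bid) = AUD 120,579,985.80
AUD 120,579,985.80 × 0.59824 (sell AUD at bid) = GBP 72,135,770.70

Net profit: GBP 361,770.70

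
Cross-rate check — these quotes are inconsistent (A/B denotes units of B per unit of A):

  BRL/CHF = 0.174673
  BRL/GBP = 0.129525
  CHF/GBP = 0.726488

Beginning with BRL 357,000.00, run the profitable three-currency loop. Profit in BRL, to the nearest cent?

Profit: BRL 7,390.96

Profitable loop is BRL → GBP → CHF → BRL:
BRL 357,000.00 × 0.129525 = GBP 46,240.43
GBP 46,240.43 ÷ 0.726488 = CHF 63,649.26
CHF 63,649.26 ÷ 0.174673 = BRL 364,390.96
Profit = BRL 364,390.96 − BRL 357,000.00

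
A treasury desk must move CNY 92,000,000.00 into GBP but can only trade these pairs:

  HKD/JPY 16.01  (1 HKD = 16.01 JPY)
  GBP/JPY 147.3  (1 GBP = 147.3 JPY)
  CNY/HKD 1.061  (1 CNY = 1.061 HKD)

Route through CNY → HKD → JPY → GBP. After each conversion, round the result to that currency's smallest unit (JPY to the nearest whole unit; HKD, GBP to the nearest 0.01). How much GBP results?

GBP 10,609,423.76

CNY 92,000,000.00 × 1.061 = HKD 97,612,000.00
HKD 97,612,000.00 × 16.01 = JPY 1,562,768,120
JPY 1,562,768,120 ÷ 147.3 = GBP 10,609,423.76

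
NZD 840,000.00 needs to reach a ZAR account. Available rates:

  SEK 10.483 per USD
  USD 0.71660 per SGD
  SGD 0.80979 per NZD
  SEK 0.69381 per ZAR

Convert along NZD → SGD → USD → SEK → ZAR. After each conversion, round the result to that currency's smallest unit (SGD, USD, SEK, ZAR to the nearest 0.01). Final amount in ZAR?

ZAR 7,365,013.19

NZD 840,000.00 × 0.80979 = SGD 680,223.60
SGD 680,223.60 × 0.71660 = USD 487,448.23
USD 487,448.23 × 10.483 = SEK 5,109,919.80
SEK 5,109,919.80 ÷ 0.69381 = ZAR 7,365,013.19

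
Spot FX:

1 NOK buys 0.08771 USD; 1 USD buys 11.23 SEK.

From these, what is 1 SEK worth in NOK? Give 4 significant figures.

SEK/NOK = 1.015

1 SEK ÷ 11.23 = 0.0890472 USD
0.0890472 USD ÷ 0.08771 = 1.01525 NOK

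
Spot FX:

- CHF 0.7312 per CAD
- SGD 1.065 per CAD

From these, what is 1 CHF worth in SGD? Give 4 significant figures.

CHF/SGD = 1.457

1 CHF ÷ 0.7312 = 1.36761 CAD
1.36761 CAD × 1.065 = 1.45651 SGD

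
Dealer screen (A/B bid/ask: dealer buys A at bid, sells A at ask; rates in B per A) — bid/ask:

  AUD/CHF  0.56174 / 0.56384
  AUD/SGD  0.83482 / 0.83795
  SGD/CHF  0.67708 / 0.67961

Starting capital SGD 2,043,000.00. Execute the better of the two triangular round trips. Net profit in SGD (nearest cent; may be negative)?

Net profit: SGD 5,072.45

Best loop SGD → CHF → AUD → SGD:
SGD 2,043,000.00 × 0.67708 (sell SGD at bid) = CHF 1,383,274.44
CHF 1,383,274.44 ÷ 0.56384 (buy AUD at ask) = AUD 2,453,310.23
AUD 2,453,310.23 × 0.83482 (sell AUD at bid) = SGD 2,048,072.45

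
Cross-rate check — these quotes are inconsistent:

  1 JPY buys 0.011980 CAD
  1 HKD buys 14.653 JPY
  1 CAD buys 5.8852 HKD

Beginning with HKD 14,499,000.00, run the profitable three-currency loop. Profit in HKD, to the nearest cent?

Profitable loop is HKD → JPY → CAD → HKD:
HKD 14,499,000.00 × 14.653 = JPY 212,453,847
JPY 212,453,847 × 0.011980 = CAD 2,545,197.09
CAD 2,545,197.09 × 5.8852 = HKD 14,978,993.90
Profit = HKD 14,978,993.90 − HKD 14,499,000.00

Profit: HKD 479,993.90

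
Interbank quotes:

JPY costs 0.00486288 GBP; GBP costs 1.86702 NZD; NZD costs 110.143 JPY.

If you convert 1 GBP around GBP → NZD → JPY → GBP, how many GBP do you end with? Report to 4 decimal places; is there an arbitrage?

1.0000 (no arbitrage)

Around GBP → NZD → JPY → GBP: 1 × 1.86702 × 110.143 × 0.00486288 = 0.999999
Product ≈ 1 (deviation 0.000%, within rounding noise).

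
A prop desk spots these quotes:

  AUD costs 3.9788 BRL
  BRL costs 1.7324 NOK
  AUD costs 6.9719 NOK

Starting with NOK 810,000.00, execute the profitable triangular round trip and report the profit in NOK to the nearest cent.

Profit: NOK 9,286.66

Profitable loop is NOK → BRL → AUD → NOK:
NOK 810,000.00 ÷ 1.7324 = BRL 467,559.46
BRL 467,559.46 ÷ 3.9788 = AUD 117,512.68
AUD 117,512.68 × 6.9719 = NOK 819,286.66
Profit = NOK 819,286.66 − NOK 810,000.00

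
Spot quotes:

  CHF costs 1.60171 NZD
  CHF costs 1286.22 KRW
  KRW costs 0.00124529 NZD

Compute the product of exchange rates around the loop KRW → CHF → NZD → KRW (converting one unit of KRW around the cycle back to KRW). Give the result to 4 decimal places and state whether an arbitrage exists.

Around KRW → CHF → NZD → KRW: 1 ÷ 1286.22 × 1.60171 ÷ 0.00124529 = 0.999996
Product ≈ 1 (deviation 0.000%, within rounding noise).

1.0000 (no arbitrage)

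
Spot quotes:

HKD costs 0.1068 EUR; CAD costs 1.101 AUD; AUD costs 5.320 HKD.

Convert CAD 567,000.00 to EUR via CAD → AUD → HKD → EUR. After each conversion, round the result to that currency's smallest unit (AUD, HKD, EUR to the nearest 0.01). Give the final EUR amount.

CAD 567,000.00 × 1.101 = AUD 624,267.00
AUD 624,267.00 × 5.320 = HKD 3,321,100.44
HKD 3,321,100.44 × 0.1068 = EUR 354,693.53

EUR 354,693.53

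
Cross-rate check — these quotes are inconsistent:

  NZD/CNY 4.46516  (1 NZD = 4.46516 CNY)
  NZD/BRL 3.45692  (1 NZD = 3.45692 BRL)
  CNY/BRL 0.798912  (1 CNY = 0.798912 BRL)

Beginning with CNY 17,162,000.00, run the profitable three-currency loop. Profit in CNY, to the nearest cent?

Profit: CNY 547,835.96

Profitable loop is CNY → BRL → NZD → CNY:
CNY 17,162,000.00 × 0.798912 = BRL 13,710,927.74
BRL 13,710,927.74 ÷ 3.45692 = NZD 3,966,226.51
NZD 3,966,226.51 × 4.46516 = CNY 17,709,835.96
Profit = CNY 17,709,835.96 − CNY 17,162,000.00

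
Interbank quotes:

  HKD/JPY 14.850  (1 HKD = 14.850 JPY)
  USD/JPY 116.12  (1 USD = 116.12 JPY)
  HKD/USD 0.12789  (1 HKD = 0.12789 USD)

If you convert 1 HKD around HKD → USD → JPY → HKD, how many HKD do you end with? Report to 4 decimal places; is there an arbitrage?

1.0000 (no arbitrage)

Around HKD → USD → JPY → HKD: 1 × 0.12789 × 116.12 ÷ 14.850 = 1.000040
Product ≈ 1 (deviation 0.004%, within rounding noise).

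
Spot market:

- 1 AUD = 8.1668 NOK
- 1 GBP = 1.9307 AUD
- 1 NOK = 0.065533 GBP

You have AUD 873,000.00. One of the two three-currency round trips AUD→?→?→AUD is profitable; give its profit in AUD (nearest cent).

Profitable loop is AUD → NOK → GBP → AUD:
AUD 873,000.00 × 8.1668 = NOK 7,129,616.40
NOK 7,129,616.40 × 0.065533 = GBP 467,225.15
GBP 467,225.15 × 1.9307 = AUD 902,071.60
Profit = AUD 902,071.60 − AUD 873,000.00

Profit: AUD 29,071.60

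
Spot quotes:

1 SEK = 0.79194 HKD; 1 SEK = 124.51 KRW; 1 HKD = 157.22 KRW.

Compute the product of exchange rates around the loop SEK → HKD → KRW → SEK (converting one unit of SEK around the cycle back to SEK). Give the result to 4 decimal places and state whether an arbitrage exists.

1.0000 (no arbitrage)

Around SEK → HKD → KRW → SEK: 1 × 0.79194 × 157.22 ÷ 124.51 = 0.999990
Product ≈ 1 (deviation 0.001%, within rounding noise).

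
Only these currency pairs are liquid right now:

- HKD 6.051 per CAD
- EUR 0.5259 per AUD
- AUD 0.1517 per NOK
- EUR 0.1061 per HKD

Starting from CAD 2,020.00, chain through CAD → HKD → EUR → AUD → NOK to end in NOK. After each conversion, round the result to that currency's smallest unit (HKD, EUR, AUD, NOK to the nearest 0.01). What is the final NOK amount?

NOK 16,255.64

CAD 2,020.00 × 6.051 = HKD 12,223.02
HKD 12,223.02 × 0.1061 = EUR 1,296.86
EUR 1,296.86 ÷ 0.5259 = AUD 2,465.98
AUD 2,465.98 ÷ 0.1517 = NOK 16,255.64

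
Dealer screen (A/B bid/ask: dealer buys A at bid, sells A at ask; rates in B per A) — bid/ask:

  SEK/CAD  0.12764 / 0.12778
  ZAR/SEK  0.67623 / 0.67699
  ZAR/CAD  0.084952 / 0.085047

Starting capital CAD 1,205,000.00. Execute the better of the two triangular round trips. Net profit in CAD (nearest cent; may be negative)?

Net profit: CAD 17,951.62

Best loop CAD → ZAR → SEK → CAD:
CAD 1,205,000.00 ÷ 0.085047 (buy ZAR at ask) = ZAR 14,168,636.17
ZAR 14,168,636.17 × 0.67623 (sell ZAR at bid) = SEK 9,581,256.83
SEK 9,581,256.83 × 0.12764 (sell SEK at bid) = CAD 1,222,951.62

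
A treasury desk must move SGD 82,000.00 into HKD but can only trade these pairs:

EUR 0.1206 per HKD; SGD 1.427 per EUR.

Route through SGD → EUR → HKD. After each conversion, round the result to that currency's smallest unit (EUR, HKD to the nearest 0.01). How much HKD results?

HKD 476,477.69

SGD 82,000.00 ÷ 1.427 = EUR 57,463.21
EUR 57,463.21 ÷ 0.1206 = HKD 476,477.69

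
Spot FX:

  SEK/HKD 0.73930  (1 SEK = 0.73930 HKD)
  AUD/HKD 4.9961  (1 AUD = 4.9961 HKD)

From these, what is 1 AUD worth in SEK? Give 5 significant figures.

AUD/SEK = 6.7579

1 AUD × 4.9961 = 4.9961 HKD
4.9961 HKD ÷ 0.73930 = 6.75788 SEK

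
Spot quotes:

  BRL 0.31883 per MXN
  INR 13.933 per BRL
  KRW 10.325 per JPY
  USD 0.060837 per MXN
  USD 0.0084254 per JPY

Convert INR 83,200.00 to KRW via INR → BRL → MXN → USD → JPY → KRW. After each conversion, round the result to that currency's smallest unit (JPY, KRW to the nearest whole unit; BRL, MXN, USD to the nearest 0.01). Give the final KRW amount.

KRW 1,396,322

INR 83,200.00 ÷ 13.933 = BRL 5,971.43
BRL 5,971.43 ÷ 0.31883 = MXN 18,729.20
MXN 18,729.20 × 0.060837 = USD 1,139.43
USD 1,139.43 ÷ 0.0084254 = JPY 135,237
JPY 135,237 × 10.325 = KRW 1,396,322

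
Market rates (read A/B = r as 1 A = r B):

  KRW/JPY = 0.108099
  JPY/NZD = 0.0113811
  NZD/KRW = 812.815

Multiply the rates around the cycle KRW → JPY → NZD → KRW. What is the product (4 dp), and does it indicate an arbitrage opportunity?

Around KRW → JPY → NZD → KRW: 1 × 0.108099 × 0.0113811 × 812.815 = 0.999995
Product ≈ 1 (deviation 0.001%, within rounding noise).

1.0000 (no arbitrage)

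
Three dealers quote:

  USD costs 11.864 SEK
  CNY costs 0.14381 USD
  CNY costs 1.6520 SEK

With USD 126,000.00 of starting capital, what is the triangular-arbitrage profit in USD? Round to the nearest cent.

Profit: USD 4,130.99

Profitable loop is USD → SEK → CNY → USD:
USD 126,000.00 × 11.864 = SEK 1,494,864.00
SEK 1,494,864.00 ÷ 1.6520 = CNY 904,881.36
CNY 904,881.36 × 0.14381 = USD 130,130.99
Profit = USD 130,130.99 − USD 126,000.00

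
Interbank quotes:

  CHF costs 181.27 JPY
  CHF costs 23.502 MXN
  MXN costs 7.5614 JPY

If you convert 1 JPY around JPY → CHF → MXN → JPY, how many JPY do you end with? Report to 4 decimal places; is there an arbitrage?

Around JPY → CHF → MXN → JPY: 1 ÷ 181.27 × 23.502 × 7.5614 = 0.980350
Product < 1; profitable direction is JPY → MXN → CHF → JPY.

0.9803 (arbitrage exists)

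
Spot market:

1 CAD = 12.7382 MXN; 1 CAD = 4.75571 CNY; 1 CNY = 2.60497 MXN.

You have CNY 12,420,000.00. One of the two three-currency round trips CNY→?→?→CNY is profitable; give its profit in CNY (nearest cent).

Profit: CNY 350,607.86

Profitable loop is CNY → CAD → MXN → CNY:
CNY 12,420,000.00 ÷ 4.75571 = CAD 2,611,597.43
CAD 2,611,597.43 × 12.7382 = MXN 33,267,050.35
MXN 33,267,050.35 ÷ 2.60497 = CNY 12,770,607.86
Profit = CNY 12,770,607.86 − CNY 12,420,000.00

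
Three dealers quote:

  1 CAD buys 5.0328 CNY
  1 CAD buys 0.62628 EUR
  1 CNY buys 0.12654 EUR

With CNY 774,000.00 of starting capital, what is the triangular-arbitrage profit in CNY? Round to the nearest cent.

Profitable loop is CNY → EUR → CAD → CNY:
CNY 774,000.00 × 0.12654 = EUR 97,941.96
EUR 97,941.96 ÷ 0.62628 = CAD 156,386.86
CAD 156,386.86 × 5.0328 = CNY 787,063.77
Profit = CNY 787,063.77 − CNY 774,000.00

Profit: CNY 13,063.77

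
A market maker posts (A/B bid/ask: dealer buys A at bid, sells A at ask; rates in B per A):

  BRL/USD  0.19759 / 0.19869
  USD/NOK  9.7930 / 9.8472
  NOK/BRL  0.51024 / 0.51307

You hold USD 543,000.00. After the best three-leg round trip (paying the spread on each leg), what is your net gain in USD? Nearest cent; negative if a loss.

Net result: USD -2,078.26 (no profitable arbitrage after spreads)

Best loop USD → BRL → NOK → USD:
USD 543,000.00 ÷ 0.19869 (buy BRL at ask) = BRL 2,732,900.50
BRL 2,732,900.50 ÷ 0.51307 (buy NOK at ask) = NOK 5,326,564.60
NOK 5,326,564.60 ÷ 9.8472 (buy USD at ask) = USD 540,921.74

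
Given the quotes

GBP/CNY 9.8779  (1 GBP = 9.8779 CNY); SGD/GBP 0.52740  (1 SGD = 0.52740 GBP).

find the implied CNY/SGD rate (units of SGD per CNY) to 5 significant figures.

CNY/SGD = 0.19195

1 CNY ÷ 9.8779 = 0.101236 GBP
0.101236 GBP ÷ 0.52740 = 0.191953 SGD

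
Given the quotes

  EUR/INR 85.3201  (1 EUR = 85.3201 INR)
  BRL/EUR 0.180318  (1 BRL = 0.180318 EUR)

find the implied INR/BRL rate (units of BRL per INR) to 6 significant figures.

1 INR ÷ 85.3201 = 0.0117206 EUR
0.0117206 EUR ÷ 0.180318 = 0.0649994 BRL

INR/BRL = 0.0649994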